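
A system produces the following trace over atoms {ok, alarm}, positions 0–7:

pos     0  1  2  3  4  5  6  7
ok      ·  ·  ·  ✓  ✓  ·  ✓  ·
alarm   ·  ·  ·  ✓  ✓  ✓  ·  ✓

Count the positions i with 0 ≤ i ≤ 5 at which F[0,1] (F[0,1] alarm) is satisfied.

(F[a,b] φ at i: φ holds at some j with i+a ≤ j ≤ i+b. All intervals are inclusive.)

Evaluate at each i in [0,5]:
  i=0: ✗ (none in [0,1])
  i=1: ✓ (witness j=2)
  i=2: ✓ (witness j=2)
  i=3: ✓ (witness j=3)
  i=4: ✓ (witness j=4)
  i=5: ✓ (witness j=5)
Positions where it holds: {1, 2, 3, 4, 5} → 5.

5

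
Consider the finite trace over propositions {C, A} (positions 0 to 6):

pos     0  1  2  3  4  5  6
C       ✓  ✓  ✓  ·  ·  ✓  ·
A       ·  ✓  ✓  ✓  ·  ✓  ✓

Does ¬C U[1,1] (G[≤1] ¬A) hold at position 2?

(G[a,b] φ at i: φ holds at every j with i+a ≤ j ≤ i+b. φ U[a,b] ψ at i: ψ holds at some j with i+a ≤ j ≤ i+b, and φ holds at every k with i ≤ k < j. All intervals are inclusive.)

Need some j in [3,3] with G[≤1] ¬A, and ¬C at every k in [2,j-1].
  j=3: G[≤1] ¬A — fails at 3.
No j in the window works → until fails.

Does not hold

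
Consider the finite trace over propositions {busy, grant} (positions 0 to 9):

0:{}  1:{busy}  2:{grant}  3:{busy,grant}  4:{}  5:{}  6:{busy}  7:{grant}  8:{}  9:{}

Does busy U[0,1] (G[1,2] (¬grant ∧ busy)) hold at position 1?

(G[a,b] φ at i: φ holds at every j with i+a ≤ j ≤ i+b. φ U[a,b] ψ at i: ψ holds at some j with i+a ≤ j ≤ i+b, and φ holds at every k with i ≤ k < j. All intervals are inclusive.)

Need some j in [1,2] with G[1,2] (¬grant ∧ busy), and busy at every k in [1,j-1].
  j=1: G[1,2] (¬grant ∧ busy) — fails at 2.
  j=2: G[1,2] (¬grant ∧ busy) — fails at 3.
No j in the window works → until fails.

No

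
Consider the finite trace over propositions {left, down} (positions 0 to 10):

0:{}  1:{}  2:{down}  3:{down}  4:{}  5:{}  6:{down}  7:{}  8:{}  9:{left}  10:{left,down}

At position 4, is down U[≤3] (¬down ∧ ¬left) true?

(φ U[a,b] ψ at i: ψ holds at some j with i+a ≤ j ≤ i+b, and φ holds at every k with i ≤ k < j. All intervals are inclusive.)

True

Need some j in [4,7] with (¬down ∧ ¬left), and down at every k in [4,j-1].
  j=4: (¬down ∧ ¬left) holds; no prefix to check → satisfied.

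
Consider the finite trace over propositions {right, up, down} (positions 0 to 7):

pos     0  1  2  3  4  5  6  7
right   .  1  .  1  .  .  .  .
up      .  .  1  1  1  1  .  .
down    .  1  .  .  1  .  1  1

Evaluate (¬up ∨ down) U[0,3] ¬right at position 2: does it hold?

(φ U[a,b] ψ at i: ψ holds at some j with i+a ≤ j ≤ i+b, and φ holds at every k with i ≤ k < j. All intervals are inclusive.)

Need some j in [2,5] with ¬right, and (¬up ∨ down) at every k in [2,j-1].
  j=2: ¬right holds; no prefix to check → satisfied.

Yes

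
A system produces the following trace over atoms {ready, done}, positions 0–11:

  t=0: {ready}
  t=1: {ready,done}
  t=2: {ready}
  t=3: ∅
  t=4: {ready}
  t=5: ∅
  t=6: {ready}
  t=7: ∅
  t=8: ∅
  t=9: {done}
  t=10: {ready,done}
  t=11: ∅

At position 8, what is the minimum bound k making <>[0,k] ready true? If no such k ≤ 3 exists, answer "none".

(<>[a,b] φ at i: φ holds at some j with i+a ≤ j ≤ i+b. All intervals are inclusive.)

2

Scan j = 8,9,… for ready:
  j=8: fails
  j=9: fails
  j=10: holds
First hit at j=10, so smallest k = 10-8 = 2.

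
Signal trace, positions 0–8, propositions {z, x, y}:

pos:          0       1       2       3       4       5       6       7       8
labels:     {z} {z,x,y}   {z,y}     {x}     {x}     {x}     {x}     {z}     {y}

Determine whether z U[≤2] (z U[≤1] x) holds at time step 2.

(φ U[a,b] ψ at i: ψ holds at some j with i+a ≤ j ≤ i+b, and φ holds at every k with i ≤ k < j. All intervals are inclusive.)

Need some j in [2,4] with (z U[≤1] x), and z at every k in [2,j-1].
  j=2: (z U[≤1] x) holds; no prefix to check → satisfied.

Yes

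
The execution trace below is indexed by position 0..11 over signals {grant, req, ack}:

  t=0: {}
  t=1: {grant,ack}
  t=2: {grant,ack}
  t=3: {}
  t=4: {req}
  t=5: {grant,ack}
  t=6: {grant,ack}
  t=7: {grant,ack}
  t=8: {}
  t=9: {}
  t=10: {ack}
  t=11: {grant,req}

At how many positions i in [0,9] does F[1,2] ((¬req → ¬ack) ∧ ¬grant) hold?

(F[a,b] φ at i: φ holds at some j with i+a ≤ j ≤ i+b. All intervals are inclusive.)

6

Evaluate at each i in [0,9]:
  i=0: ✗ (none in [1,2])
  i=1: ✓ (witness j=3)
  i=2: ✓ (witness j=3)
  i=3: ✓ (witness j=4)
  i=4: ✗ (none in [5,6])
  i=5: ✗ (none in [6,7])
  i=6: ✓ (witness j=8)
  i=7: ✓ (witness j=8)
  i=8: ✓ (witness j=9)
  i=9: ✗ (none in [10,11])
Positions where it holds: {1, 2, 3, 6, 7, 8} → 6.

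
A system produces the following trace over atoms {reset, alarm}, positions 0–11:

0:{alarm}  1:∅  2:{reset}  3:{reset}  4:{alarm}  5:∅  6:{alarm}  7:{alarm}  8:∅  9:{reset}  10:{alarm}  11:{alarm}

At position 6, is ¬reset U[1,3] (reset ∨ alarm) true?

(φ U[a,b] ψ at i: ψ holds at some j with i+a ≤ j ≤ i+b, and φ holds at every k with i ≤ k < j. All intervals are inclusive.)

Yes

Need some j in [7,9] with (reset ∨ alarm), and ¬reset at every k in [6,j-1].
  j=7: (reset ∨ alarm) holds; ¬reset holds at every k in [6,6] → satisfied.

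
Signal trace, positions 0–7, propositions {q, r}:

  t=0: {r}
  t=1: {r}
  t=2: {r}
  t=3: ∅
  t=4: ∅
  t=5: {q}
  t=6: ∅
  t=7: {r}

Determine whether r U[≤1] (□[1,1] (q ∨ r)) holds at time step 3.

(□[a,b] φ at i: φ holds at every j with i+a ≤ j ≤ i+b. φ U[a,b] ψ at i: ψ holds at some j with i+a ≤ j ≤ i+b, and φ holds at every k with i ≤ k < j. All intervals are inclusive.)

Does not hold

Need some j in [3,4] with □[1,1] (q ∨ r), and r at every k in [3,j-1].
  j=3: □[1,1] (q ∨ r) — fails at 4.
  j=4: □[1,1] (q ∨ r) holds, but r fails at k=3 → not this j.
No j in the window works → until fails.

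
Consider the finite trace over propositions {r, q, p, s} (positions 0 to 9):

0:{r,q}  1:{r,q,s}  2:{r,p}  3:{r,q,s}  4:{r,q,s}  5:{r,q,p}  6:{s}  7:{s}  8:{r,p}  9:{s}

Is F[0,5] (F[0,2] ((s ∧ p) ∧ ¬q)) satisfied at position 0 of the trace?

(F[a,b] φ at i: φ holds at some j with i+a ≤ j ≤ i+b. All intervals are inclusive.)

Does not hold

Check F[0,2] ((s ∧ p) ∧ ¬q) at each j in [0,5]:
  j=0: fails (none in [0,2])
  j=1: fails (none in [1,3])
  j=2: fails (none in [2,4])
  j=3: fails (none in [3,5])
  j=4: fails (none in [4,6])
  j=5: fails (none in [5,7])
No position in the window satisfies it → formula fails.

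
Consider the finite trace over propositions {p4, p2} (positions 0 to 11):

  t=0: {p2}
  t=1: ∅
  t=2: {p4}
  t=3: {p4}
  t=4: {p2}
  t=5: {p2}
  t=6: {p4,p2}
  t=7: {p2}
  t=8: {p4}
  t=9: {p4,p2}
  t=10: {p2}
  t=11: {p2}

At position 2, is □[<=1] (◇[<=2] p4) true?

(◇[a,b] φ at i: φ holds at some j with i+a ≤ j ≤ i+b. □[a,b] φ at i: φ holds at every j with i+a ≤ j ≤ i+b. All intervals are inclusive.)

Holds

Check ◇[<=2] p4 at every j in [2,3]:
  j=2: holds (witness at 2)
  j=3: holds (witness at 3)
All positions satisfy it → formula holds.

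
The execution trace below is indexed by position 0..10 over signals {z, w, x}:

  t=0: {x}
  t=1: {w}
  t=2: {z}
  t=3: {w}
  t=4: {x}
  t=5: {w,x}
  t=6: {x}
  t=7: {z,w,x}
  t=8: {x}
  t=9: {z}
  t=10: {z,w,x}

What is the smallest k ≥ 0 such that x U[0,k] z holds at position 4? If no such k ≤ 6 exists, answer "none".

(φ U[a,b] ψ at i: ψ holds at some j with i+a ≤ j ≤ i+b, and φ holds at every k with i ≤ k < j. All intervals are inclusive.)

Need earliest j ≥ 4 with z, and x at every k in [4,j-1].
  j=4: rhs fails.
  j=5: rhs fails.
  j=6: rhs fails.
  j=7: rhs holds; lhs holds on [4,6]. k = 3.

3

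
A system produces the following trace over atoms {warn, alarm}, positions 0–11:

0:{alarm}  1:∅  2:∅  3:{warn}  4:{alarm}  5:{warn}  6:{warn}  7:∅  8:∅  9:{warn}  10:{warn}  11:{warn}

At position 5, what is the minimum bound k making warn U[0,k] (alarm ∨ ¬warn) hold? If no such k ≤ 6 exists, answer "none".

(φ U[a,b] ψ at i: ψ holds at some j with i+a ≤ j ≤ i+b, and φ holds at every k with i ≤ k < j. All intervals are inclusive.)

2

Need earliest j ≥ 5 with (alarm ∨ ¬warn), and warn at every k in [5,j-1].
  j=5: rhs fails.
  j=6: rhs fails.
  j=7: rhs holds; lhs holds on [5,6]. k = 2.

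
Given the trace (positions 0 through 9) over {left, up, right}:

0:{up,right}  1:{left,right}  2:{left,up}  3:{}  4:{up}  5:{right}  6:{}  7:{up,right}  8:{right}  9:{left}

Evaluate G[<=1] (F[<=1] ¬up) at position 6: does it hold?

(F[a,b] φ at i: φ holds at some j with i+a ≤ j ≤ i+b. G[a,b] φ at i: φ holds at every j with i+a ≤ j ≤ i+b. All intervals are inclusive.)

Check F[<=1] ¬up at every j in [6,7]:
  j=6: holds (witness at 6)
  j=7: holds (witness at 8)
All positions satisfy it → formula holds.

True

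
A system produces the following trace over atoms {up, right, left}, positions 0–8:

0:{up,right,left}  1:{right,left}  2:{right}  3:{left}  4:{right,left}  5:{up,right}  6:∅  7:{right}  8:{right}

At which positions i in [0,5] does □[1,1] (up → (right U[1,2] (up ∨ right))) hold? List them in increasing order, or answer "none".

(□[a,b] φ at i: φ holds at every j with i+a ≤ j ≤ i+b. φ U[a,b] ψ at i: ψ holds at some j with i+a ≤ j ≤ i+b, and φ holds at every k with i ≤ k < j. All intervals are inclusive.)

Evaluate at each i in [0,5]:
  i=0: ✓ (all of [1,1])
  i=1: ✓ (all of [2,2])
  i=2: ✓ (all of [3,3])
  i=3: ✓ (all of [4,4])
  i=4: ✗ (fails at j=5)
  i=5: ✓ (all of [6,6])

0, 1, 2, 3, 5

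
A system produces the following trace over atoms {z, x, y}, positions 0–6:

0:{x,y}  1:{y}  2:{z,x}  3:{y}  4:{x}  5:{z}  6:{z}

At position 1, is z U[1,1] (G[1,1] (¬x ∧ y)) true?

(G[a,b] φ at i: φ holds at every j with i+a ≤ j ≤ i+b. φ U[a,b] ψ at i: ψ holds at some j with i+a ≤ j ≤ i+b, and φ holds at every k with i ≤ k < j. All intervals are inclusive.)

Need some j in [2,2] with G[1,1] (¬x ∧ y), and z at every k in [1,j-1].
  j=2: G[1,1] (¬x ∧ y) holds, but z fails at k=1 → not this j.
No j in the window works → until fails.

Does not hold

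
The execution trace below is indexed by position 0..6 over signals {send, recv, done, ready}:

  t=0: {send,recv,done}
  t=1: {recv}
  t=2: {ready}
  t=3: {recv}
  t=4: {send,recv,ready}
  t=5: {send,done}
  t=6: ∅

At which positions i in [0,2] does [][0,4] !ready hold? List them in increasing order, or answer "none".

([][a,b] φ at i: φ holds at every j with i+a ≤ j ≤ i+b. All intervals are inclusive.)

Evaluate at each i in [0,2]:
  i=0: ✗ (fails at j=2)
  i=1: ✗ (fails at j=2)
  i=2: ✗ (fails at j=2)

none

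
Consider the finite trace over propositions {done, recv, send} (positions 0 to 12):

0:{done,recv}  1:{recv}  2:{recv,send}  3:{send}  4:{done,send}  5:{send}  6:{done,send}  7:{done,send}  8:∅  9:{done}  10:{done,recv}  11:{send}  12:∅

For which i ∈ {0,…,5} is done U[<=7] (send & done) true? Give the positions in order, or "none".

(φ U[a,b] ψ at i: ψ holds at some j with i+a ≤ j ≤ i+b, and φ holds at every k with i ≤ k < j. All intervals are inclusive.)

4

Evaluate at each i in [0,5]:
  i=0: ✗ (lhs fails at k=1 before rhs at j=4)
  i=1: ✗ (lhs fails at k=1 before rhs at j=4)
  i=2: ✗ (lhs fails at k=2 before rhs at j=4)
  i=3: ✗ (lhs fails at k=3 before rhs at j=4)
  i=4: ✓ (rhs at j=4)
  i=5: ✗ (lhs fails at k=5 before rhs at j=6)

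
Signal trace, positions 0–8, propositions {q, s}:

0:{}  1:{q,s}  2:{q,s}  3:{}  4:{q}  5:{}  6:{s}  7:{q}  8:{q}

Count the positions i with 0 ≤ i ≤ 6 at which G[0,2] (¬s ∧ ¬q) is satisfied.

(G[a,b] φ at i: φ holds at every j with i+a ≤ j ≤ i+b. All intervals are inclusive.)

Evaluate at each i in [0,6]:
  i=0: ✗ (fails at j=1)
  i=1: ✗ (fails at j=1)
  i=2: ✗ (fails at j=2)
  i=3: ✗ (fails at j=4)
  i=4: ✗ (fails at j=4)
  i=5: ✗ (fails at j=6)
  i=6: ✗ (fails at j=6)
Positions where it holds: {} → 0.

0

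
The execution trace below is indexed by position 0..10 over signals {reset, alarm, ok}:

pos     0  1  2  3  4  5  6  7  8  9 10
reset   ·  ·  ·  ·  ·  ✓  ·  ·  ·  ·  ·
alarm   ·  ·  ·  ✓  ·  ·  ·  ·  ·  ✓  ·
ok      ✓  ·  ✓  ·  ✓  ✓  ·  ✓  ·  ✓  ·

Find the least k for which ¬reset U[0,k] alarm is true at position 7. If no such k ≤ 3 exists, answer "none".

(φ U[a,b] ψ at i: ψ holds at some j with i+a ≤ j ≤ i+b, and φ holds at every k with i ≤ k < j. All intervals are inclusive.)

2

Need earliest j ≥ 7 with alarm, and ¬reset at every k in [7,j-1].
  j=7: rhs fails.
  j=8: rhs fails.
  j=9: rhs holds; lhs holds on [7,8]. k = 2.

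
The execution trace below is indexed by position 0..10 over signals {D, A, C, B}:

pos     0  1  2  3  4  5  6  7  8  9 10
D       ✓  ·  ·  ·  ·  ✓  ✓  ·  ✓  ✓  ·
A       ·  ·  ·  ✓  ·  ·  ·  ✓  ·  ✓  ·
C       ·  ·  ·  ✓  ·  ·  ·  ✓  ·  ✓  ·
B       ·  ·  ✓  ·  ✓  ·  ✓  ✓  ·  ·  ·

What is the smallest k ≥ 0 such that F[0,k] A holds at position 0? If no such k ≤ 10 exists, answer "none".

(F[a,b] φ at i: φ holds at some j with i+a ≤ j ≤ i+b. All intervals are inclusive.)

Scan j = 0,1,… for A:
  j=0: fails
  j=1: fails
  j=2: fails
  j=3: holds
First hit at j=3, so smallest k = 3-0 = 3.

3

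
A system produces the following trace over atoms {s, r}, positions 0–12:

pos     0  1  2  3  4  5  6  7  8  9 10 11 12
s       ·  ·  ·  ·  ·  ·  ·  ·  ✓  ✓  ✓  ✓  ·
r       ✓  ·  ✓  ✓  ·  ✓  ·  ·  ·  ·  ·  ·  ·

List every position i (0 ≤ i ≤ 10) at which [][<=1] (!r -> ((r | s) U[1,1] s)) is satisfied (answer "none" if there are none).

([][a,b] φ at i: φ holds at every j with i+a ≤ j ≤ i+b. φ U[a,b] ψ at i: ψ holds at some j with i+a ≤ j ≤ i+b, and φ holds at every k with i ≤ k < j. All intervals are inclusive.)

Evaluate at each i in [0,10]:
  i=0: ✗ (fails at j=1)
  i=1: ✗ (fails at j=1)
  i=2: ✓ (all of [2,3])
  i=3: ✗ (fails at j=4)
  i=4: ✗ (fails at j=4)
  i=5: ✗ (fails at j=6)
  i=6: ✗ (fails at j=6)
  i=7: ✗ (fails at j=7)
  i=8: ✓ (all of [8,9])
  i=9: ✓ (all of [9,10])
  i=10: ✗ (fails at j=11)

2, 8, 9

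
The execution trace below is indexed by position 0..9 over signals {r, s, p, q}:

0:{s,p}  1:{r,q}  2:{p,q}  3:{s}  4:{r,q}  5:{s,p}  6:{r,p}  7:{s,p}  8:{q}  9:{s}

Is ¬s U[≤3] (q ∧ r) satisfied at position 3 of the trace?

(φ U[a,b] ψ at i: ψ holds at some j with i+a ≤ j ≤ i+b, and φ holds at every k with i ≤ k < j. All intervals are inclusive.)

Need some j in [3,6] with (q ∧ r), and ¬s at every k in [3,j-1].
  j=3: (q ∧ r) false.
  j=4: (q ∧ r) holds, but ¬s fails at k=3 → not this j.
  j=5: (q ∧ r) false.
  j=6: (q ∧ r) false.
No j in the window works → until fails.

False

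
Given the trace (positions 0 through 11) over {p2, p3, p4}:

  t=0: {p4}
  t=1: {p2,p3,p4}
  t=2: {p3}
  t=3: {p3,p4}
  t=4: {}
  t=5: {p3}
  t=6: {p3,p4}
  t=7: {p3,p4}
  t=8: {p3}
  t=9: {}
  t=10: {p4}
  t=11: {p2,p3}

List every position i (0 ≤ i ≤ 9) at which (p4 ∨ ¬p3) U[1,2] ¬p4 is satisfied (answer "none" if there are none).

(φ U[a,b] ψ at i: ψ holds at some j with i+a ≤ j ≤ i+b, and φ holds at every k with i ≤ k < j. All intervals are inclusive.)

0, 1, 3, 4, 6, 7, 9

Evaluate at each i in [0,9]:
  i=0: ✓ (rhs at j=2; lhs holds on [0,1])
  i=1: ✓ (rhs at j=2; lhs holds on [1,1])
  i=2: ✗ (lhs fails at k=2 before rhs at j=4)
  i=3: ✓ (rhs at j=4; lhs holds on [3,3])
  i=4: ✓ (rhs at j=5; lhs holds on [4,4])
  i=5: ✗ (no rhs in [6,7])
  i=6: ✓ (rhs at j=8; lhs holds on [6,7])
  i=7: ✓ (rhs at j=8; lhs holds on [7,7])
  i=8: ✗ (lhs fails at k=8 before rhs at j=9)
  i=9: ✓ (rhs at j=11; lhs holds on [9,10])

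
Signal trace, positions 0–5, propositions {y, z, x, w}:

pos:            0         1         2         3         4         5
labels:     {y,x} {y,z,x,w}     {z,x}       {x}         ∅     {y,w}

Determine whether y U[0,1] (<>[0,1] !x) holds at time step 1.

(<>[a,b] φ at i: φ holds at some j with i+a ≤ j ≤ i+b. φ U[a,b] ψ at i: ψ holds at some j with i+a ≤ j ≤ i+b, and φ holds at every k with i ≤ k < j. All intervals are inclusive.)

Need some j in [1,2] with <>[0,1] !x, and y at every k in [1,j-1].
  j=1: <>[0,1] !x — fails (none in [1,2]).
  j=2: <>[0,1] !x — fails (none in [2,3]).
No j in the window works → until fails.

False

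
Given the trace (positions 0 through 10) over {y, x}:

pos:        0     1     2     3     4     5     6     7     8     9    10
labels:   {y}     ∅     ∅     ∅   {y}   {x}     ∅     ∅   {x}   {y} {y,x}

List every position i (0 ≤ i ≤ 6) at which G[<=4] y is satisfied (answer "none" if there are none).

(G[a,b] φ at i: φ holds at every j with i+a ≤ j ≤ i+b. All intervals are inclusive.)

Evaluate at each i in [0,6]:
  i=0: ✗ (fails at j=1)
  i=1: ✗ (fails at j=1)
  i=2: ✗ (fails at j=2)
  i=3: ✗ (fails at j=3)
  i=4: ✗ (fails at j=5)
  i=5: ✗ (fails at j=5)
  i=6: ✗ (fails at j=6)

none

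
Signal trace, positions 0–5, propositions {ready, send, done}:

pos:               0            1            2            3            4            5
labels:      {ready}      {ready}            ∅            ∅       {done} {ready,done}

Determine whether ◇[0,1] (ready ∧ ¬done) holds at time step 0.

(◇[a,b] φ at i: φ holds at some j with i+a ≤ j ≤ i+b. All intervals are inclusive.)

Yes

Check (ready ∧ ¬done) at each j in [0,1]:
  j=0: true
  j=1: true
Found at j=0 → formula holds.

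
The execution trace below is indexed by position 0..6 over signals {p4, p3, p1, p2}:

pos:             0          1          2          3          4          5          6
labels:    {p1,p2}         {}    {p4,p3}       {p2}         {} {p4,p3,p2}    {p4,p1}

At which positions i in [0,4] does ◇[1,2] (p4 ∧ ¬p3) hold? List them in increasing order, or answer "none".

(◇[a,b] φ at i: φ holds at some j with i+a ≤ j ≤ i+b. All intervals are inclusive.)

4

Evaluate at each i in [0,4]:
  i=0: ✗ (none in [1,2])
  i=1: ✗ (none in [2,3])
  i=2: ✗ (none in [3,4])
  i=3: ✗ (none in [4,5])
  i=4: ✓ (witness j=6)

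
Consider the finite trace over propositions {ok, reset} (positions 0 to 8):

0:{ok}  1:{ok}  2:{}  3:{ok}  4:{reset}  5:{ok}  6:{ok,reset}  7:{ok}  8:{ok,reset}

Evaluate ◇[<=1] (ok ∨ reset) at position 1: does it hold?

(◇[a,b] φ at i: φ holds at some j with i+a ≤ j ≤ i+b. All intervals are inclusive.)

True

Check (ok ∨ reset) at each j in [1,2]:
  j=1: true
  j=2: false
Found at j=1 → formula holds.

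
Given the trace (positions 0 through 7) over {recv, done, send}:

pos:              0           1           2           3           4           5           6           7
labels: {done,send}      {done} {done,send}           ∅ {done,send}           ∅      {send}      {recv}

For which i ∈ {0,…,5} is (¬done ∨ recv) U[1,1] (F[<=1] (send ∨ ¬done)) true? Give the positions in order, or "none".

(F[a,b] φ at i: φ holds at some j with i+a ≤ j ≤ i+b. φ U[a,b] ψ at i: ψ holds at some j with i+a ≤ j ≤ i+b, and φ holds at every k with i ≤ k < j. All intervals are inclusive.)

3, 5

Evaluate at each i in [0,5]:
  i=0: ✗ (lhs fails at k=0 before rhs at j=1)
  i=1: ✗ (lhs fails at k=1 before rhs at j=2)
  i=2: ✗ (lhs fails at k=2 before rhs at j=3)
  i=3: ✓ (rhs at j=4; lhs holds on [3,3])
  i=4: ✗ (lhs fails at k=4 before rhs at j=5)
  i=5: ✓ (rhs at j=6; lhs holds on [5,5])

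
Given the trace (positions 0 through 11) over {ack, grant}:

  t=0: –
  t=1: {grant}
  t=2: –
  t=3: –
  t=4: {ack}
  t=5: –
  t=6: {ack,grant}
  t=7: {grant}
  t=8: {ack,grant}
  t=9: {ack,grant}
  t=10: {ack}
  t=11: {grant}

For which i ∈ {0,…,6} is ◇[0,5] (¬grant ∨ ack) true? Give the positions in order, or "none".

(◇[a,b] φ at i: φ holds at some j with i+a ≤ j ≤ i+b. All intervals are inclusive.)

Evaluate at each i in [0,6]:
  i=0: ✓ (witness j=0)
  i=1: ✓ (witness j=2)
  i=2: ✓ (witness j=2)
  i=3: ✓ (witness j=3)
  i=4: ✓ (witness j=4)
  i=5: ✓ (witness j=5)
  i=6: ✓ (witness j=6)

0, 1, 2, 3, 4, 5, 6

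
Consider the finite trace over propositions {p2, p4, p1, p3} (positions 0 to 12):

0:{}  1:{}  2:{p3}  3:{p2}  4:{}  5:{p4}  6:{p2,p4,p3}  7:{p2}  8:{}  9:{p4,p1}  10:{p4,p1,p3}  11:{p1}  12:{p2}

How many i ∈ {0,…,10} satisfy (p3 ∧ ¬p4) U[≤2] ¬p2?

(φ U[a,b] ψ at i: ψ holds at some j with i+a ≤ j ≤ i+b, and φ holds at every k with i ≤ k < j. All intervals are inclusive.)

8

Evaluate at each i in [0,10]:
  i=0: ✓ (rhs at j=0)
  i=1: ✓ (rhs at j=1)
  i=2: ✓ (rhs at j=2)
  i=3: ✗ (lhs fails at k=3 before rhs at j=4)
  i=4: ✓ (rhs at j=4)
  i=5: ✓ (rhs at j=5)
  i=6: ✗ (lhs fails at k=6 before rhs at j=8)
  i=7: ✗ (lhs fails at k=7 before rhs at j=8)
  i=8: ✓ (rhs at j=8)
  i=9: ✓ (rhs at j=9)
  i=10: ✓ (rhs at j=10)
Positions where it holds: {0, 1, 2, 4, 5, 8, 9, 10} → 8.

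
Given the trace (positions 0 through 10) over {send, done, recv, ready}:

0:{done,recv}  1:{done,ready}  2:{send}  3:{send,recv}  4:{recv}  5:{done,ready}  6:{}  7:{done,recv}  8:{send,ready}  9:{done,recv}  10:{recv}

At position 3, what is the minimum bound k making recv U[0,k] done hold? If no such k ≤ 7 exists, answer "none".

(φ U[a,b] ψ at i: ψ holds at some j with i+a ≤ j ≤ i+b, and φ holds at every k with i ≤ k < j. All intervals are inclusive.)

2

Need earliest j ≥ 3 with done, and recv at every k in [3,j-1].
  j=3: rhs fails.
  j=4: rhs fails.
  j=5: rhs holds; lhs holds on [3,4]. k = 2.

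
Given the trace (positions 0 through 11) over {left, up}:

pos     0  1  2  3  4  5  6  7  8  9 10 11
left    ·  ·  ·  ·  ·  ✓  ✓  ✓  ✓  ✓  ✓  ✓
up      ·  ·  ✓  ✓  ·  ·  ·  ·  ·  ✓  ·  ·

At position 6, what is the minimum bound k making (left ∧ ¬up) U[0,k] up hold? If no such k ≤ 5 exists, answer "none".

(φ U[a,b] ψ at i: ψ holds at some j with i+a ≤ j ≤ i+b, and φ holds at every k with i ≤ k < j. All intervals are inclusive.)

3

Need earliest j ≥ 6 with up, and (left ∧ ¬up) at every k in [6,j-1].
  j=6: rhs fails.
  j=7: rhs fails.
  j=8: rhs fails.
  j=9: rhs holds; lhs holds on [6,8]. k = 3.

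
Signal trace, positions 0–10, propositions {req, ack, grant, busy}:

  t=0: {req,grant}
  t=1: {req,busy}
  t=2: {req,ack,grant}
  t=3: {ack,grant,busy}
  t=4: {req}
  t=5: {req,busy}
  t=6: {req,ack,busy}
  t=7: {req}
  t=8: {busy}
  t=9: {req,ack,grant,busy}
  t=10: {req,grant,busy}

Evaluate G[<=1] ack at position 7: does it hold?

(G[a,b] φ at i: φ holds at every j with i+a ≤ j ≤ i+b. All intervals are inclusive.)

Check ack at every j in [7,8]:
  j=7: false
  j=8: false
Fails at j=7 → formula fails.

Does not hold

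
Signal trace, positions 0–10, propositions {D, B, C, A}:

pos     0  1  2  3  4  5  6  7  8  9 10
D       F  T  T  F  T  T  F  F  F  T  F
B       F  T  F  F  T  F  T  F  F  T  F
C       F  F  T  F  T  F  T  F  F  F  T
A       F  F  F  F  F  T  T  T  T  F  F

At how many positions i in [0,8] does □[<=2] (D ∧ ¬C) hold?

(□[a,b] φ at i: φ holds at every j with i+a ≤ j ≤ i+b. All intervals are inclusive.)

0

Evaluate at each i in [0,8]:
  i=0: ✗ (fails at j=0)
  i=1: ✗ (fails at j=2)
  i=2: ✗ (fails at j=2)
  i=3: ✗ (fails at j=3)
  i=4: ✗ (fails at j=4)
  i=5: ✗ (fails at j=6)
  i=6: ✗ (fails at j=6)
  i=7: ✗ (fails at j=7)
  i=8: ✗ (fails at j=8)
Positions where it holds: {} → 0.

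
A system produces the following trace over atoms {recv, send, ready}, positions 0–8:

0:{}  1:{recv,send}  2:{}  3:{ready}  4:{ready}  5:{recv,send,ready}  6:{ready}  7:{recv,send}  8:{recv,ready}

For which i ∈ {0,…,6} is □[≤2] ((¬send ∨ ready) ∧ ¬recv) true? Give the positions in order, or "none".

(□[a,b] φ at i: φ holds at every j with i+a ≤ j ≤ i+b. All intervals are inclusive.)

2

Evaluate at each i in [0,6]:
  i=0: ✗ (fails at j=1)
  i=1: ✗ (fails at j=1)
  i=2: ✓ (all of [2,4])
  i=3: ✗ (fails at j=5)
  i=4: ✗ (fails at j=5)
  i=5: ✗ (fails at j=5)
  i=6: ✗ (fails at j=7)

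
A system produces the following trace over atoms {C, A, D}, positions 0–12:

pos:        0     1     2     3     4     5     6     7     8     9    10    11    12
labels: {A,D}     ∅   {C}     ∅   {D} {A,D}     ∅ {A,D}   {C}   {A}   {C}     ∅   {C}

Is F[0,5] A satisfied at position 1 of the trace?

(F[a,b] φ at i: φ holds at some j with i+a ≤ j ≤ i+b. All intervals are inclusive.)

Check A at each j in [1,6]:
  j=1: false
  j=2: false
  j=3: false
  j=4: false
  j=5: true
  j=6: false
Found at j=5 → formula holds.

True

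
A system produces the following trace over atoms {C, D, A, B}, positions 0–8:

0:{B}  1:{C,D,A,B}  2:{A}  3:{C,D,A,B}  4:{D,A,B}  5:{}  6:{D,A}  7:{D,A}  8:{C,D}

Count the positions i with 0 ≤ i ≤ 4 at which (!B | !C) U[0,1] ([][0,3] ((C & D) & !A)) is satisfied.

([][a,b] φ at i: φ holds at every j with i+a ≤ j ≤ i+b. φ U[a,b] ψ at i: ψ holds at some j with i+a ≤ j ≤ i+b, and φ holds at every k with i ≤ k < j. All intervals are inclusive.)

Evaluate at each i in [0,4]:
  i=0: ✗ (no rhs in [0,1])
  i=1: ✗ (no rhs in [1,2])
  i=2: ✗ (no rhs in [2,3])
  i=3: ✗ (no rhs in [3,4])
  i=4: ✗ (no rhs in [4,5])
Positions where it holds: {} → 0.

0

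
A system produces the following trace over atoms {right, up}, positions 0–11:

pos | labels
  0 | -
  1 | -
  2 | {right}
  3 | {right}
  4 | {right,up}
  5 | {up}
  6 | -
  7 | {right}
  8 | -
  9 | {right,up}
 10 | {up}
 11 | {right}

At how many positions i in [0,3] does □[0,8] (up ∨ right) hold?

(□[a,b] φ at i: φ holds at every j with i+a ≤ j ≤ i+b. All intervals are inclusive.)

0

Evaluate at each i in [0,3]:
  i=0: ✗ (fails at j=0)
  i=1: ✗ (fails at j=1)
  i=2: ✗ (fails at j=6)
  i=3: ✗ (fails at j=6)
Positions where it holds: {} → 0.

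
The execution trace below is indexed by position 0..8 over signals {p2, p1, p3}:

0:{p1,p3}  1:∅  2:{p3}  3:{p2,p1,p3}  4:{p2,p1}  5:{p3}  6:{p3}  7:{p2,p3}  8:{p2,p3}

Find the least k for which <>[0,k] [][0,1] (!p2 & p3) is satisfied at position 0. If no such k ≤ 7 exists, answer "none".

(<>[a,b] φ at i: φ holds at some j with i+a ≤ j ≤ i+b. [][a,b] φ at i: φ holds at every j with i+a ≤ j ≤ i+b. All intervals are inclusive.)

Scan j = 0,1,… for [][0,1] (!p2 & p3):
  j=0: fails
  j=1: fails
  j=2: fails
  j=3: fails
  j=4: fails
  j=5: holds
First hit at j=5, so smallest k = 5-0 = 5.

5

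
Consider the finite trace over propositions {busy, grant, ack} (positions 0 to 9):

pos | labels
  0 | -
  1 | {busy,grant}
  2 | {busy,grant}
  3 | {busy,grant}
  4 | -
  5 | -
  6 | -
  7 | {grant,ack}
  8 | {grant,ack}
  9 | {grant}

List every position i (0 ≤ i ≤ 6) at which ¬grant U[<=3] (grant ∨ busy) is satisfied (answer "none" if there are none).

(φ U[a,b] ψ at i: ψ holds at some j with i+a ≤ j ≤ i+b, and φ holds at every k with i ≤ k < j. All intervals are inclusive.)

Evaluate at each i in [0,6]:
  i=0: ✓ (rhs at j=1; lhs holds on [0,0])
  i=1: ✓ (rhs at j=1)
  i=2: ✓ (rhs at j=2)
  i=3: ✓ (rhs at j=3)
  i=4: ✓ (rhs at j=7; lhs holds on [4,6])
  i=5: ✓ (rhs at j=7; lhs holds on [5,6])
  i=6: ✓ (rhs at j=7; lhs holds on [6,6])

0, 1, 2, 3, 4, 5, 6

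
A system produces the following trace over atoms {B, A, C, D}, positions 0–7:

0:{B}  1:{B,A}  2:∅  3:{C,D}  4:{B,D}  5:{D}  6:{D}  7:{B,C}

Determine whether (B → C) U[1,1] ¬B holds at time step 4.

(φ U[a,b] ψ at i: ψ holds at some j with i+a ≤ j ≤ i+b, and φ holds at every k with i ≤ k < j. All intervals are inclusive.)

Need some j in [5,5] with ¬B, and (B → C) at every k in [4,j-1].
  j=5: ¬B holds, but (B → C) fails at k=4 → not this j.
No j in the window works → until fails.

False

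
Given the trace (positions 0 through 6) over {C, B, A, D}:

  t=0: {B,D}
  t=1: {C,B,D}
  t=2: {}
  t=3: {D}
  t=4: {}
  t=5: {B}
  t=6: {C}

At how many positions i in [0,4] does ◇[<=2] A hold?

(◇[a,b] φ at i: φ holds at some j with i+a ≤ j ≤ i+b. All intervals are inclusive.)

Evaluate at each i in [0,4]:
  i=0: ✗ (none in [0,2])
  i=1: ✗ (none in [1,3])
  i=2: ✗ (none in [2,4])
  i=3: ✗ (none in [3,5])
  i=4: ✗ (none in [4,6])
Positions where it holds: {} → 0.

0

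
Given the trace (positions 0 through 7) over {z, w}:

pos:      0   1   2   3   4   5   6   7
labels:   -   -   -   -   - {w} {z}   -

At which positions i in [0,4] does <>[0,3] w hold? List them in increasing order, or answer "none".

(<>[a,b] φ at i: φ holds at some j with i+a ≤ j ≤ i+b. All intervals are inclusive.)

2, 3, 4

Evaluate at each i in [0,4]:
  i=0: ✗ (none in [0,3])
  i=1: ✗ (none in [1,4])
  i=2: ✓ (witness j=5)
  i=3: ✓ (witness j=5)
  i=4: ✓ (witness j=5)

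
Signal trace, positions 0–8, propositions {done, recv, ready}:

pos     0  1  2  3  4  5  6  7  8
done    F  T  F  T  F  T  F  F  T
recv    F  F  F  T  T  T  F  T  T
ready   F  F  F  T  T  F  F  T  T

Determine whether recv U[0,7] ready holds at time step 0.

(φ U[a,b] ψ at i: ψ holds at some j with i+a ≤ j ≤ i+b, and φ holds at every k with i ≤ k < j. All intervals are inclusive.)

No

Need some j in [0,7] with ready, and recv at every k in [0,j-1].
  j=0: ready false.
  j=1: ready false.
  j=2: ready false.
  j=3: ready holds, but recv fails at k=0 → not this j.
  j=4: ready holds, but recv fails at k=0 → not this j.
  j=5: ready false.
  j=6: ready false.
  j=7: ready holds, but recv fails at k=0 → not this j.
No j in the window works → until fails.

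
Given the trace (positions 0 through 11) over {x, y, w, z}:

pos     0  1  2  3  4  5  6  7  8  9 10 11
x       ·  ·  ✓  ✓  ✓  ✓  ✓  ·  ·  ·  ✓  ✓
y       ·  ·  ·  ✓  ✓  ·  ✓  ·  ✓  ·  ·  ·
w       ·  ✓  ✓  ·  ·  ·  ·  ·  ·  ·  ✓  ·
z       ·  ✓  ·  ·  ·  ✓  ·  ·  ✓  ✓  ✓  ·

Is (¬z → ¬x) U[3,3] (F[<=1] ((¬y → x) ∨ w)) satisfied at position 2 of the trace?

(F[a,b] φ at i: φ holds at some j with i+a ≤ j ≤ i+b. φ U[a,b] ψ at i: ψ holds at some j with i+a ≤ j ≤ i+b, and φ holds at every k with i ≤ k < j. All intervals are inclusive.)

False

Need some j in [5,5] with F[<=1] ((¬y → x) ∨ w), and (¬z → ¬x) at every k in [2,j-1].
  j=5: F[<=1] ((¬y → x) ∨ w) holds, but (¬z → ¬x) fails at k=2 → not this j.
No j in the window works → until fails.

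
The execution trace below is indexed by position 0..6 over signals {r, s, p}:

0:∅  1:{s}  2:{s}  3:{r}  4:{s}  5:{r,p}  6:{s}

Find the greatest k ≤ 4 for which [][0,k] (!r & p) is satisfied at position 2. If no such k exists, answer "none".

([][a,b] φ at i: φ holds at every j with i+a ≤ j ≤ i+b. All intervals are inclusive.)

(!r & p) must hold from j=2 onward; find where it first fails.
  j=2: fails → no k works.

none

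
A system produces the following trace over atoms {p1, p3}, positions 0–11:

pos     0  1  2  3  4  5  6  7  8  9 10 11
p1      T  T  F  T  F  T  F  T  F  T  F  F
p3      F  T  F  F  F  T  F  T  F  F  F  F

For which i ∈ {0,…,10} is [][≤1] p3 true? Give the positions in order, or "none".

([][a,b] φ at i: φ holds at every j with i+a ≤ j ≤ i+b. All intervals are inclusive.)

Evaluate at each i in [0,10]:
  i=0: ✗ (fails at j=0)
  i=1: ✗ (fails at j=2)
  i=2: ✗ (fails at j=2)
  i=3: ✗ (fails at j=3)
  i=4: ✗ (fails at j=4)
  i=5: ✗ (fails at j=6)
  i=6: ✗ (fails at j=6)
  i=7: ✗ (fails at j=8)
  i=8: ✗ (fails at j=8)
  i=9: ✗ (fails at j=9)
  i=10: ✗ (fails at j=10)

none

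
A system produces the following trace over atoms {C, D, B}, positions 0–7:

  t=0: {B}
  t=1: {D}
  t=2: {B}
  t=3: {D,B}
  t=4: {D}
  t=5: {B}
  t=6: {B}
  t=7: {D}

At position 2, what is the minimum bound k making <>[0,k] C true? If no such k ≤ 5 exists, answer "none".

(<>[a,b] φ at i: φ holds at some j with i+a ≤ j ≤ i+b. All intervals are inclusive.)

Scan j = 2,3,… for C:
  j=2: fails
  j=3: fails
  j=4: fails
  j=5: fails
  j=6: fails
  j=7: fails
No j in [2,7] satisfies it → none.

none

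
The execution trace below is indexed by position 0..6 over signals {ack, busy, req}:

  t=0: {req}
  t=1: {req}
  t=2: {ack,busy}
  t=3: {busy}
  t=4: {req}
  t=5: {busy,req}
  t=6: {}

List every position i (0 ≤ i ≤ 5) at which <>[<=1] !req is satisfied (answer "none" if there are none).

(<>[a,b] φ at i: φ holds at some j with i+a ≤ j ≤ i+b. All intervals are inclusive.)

Evaluate at each i in [0,5]:
  i=0: ✗ (none in [0,1])
  i=1: ✓ (witness j=2)
  i=2: ✓ (witness j=2)
  i=3: ✓ (witness j=3)
  i=4: ✗ (none in [4,5])
  i=5: ✓ (witness j=6)

1, 2, 3, 5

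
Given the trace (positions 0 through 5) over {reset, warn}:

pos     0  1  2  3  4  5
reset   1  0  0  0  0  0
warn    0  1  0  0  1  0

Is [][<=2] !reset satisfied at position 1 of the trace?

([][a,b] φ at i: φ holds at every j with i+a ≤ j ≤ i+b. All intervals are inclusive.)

Holds

Check !reset at every j in [1,3]:
  j=1: true
  j=2: true
  j=3: true
All positions satisfy it → formula holds.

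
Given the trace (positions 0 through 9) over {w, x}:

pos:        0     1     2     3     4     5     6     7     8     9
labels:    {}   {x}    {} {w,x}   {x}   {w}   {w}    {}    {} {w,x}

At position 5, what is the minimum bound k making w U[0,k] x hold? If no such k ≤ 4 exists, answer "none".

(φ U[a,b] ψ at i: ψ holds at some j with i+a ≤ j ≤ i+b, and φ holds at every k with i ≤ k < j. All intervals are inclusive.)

Need earliest j ≥ 5 with x, and w at every k in [5,j-1].
  j=5: rhs fails.
  j=6: rhs fails.
  j=7: rhs fails.
  j=8: rhs fails.
  j=9: rhs holds but lhs fails at k=7.
No witness within the range → none.

none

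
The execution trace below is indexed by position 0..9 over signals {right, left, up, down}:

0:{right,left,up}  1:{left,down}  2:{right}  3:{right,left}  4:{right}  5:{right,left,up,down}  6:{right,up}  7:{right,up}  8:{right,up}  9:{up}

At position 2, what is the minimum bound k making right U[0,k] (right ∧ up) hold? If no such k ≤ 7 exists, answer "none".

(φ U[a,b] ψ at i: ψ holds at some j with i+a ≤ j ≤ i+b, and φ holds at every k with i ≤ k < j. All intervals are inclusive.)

3

Need earliest j ≥ 2 with (right ∧ up), and right at every k in [2,j-1].
  j=2: rhs fails.
  j=3: rhs fails.
  j=4: rhs fails.
  j=5: rhs holds; lhs holds on [2,4]. k = 3.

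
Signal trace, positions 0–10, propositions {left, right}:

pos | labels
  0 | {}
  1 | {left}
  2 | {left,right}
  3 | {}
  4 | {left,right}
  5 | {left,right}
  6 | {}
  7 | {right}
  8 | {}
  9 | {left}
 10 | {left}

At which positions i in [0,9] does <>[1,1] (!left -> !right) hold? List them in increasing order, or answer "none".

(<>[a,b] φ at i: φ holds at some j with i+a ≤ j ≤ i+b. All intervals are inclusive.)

0, 1, 2, 3, 4, 5, 7, 8, 9

Evaluate at each i in [0,9]:
  i=0: ✓ (witness j=1)
  i=1: ✓ (witness j=2)
  i=2: ✓ (witness j=3)
  i=3: ✓ (witness j=4)
  i=4: ✓ (witness j=5)
  i=5: ✓ (witness j=6)
  i=6: ✗ (none in [7,7])
  i=7: ✓ (witness j=8)
  i=8: ✓ (witness j=9)
  i=9: ✓ (witness j=10)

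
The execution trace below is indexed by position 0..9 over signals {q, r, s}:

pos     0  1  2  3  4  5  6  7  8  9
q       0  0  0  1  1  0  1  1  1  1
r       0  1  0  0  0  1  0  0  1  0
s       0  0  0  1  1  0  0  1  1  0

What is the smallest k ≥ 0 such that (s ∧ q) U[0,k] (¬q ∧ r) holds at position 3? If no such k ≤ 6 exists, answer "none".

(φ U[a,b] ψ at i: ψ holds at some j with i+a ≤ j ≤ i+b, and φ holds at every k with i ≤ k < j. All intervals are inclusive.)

2

Need earliest j ≥ 3 with (¬q ∧ r), and (s ∧ q) at every k in [3,j-1].
  j=3: rhs fails.
  j=4: rhs fails.
  j=5: rhs holds; lhs holds on [3,4]. k = 2.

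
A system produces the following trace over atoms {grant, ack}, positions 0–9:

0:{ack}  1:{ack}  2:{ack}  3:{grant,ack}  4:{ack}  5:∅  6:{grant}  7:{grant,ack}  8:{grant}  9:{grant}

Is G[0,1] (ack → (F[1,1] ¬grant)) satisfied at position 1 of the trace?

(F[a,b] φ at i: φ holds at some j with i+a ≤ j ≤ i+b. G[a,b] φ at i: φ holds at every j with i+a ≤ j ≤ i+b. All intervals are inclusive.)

Does not hold

Check (ack → (F[1,1] ¬grant)) at every j in [1,2]:
  j=1: antecedent true; consequent holds (witness at 2) → ✓
  j=2: antecedent true; consequent fails (none in [3,3]) → ✗
Fails at j=2 → formula fails.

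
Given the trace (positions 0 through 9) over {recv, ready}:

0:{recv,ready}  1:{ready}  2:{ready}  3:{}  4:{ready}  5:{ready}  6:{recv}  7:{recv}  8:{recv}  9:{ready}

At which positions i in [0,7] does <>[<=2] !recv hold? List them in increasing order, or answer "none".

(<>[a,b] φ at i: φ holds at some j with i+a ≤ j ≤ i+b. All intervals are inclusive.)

Evaluate at each i in [0,7]:
  i=0: ✓ (witness j=1)
  i=1: ✓ (witness j=1)
  i=2: ✓ (witness j=2)
  i=3: ✓ (witness j=3)
  i=4: ✓ (witness j=4)
  i=5: ✓ (witness j=5)
  i=6: ✗ (none in [6,8])
  i=7: ✓ (witness j=9)

0, 1, 2, 3, 4, 5, 7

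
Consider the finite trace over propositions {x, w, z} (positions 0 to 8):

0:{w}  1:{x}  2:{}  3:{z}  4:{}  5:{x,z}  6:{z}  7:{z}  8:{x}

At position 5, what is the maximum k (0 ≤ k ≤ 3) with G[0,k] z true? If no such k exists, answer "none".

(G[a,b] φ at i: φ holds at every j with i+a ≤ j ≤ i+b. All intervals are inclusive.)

z must hold from j=5 onward; find where it first fails.
  j=5: holds
  j=6: holds
  j=7: holds
  j=8: fails
Holds on [5,7], so largest k = 2.

2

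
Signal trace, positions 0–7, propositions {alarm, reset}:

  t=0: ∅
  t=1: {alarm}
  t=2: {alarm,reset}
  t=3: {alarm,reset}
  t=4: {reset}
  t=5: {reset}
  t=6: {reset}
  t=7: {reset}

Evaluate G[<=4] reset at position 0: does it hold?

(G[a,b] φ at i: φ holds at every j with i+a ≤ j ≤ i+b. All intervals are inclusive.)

No

Check reset at every j in [0,4]:
  j=0: false
  j=1: false
  j=2: true
  j=3: true
  j=4: true
Fails at j=0 → formula fails.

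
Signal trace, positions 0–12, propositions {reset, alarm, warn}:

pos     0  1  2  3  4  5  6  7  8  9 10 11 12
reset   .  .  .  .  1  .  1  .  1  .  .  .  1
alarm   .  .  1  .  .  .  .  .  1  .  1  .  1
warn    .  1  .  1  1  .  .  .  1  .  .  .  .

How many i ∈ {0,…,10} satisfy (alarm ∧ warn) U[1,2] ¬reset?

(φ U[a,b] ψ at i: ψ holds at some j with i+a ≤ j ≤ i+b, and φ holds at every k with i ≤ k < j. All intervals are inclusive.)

Evaluate at each i in [0,10]:
  i=0: ✗ (lhs fails at k=0 before rhs at j=1)
  i=1: ✗ (lhs fails at k=1 before rhs at j=2)
  i=2: ✗ (lhs fails at k=2 before rhs at j=3)
  i=3: ✗ (lhs fails at k=3 before rhs at j=5)
  i=4: ✗ (lhs fails at k=4 before rhs at j=5)
  i=5: ✗ (lhs fails at k=5 before rhs at j=7)
  i=6: ✗ (lhs fails at k=6 before rhs at j=7)
  i=7: ✗ (lhs fails at k=7 before rhs at j=9)
  i=8: ✓ (rhs at j=9; lhs holds on [8,8])
  i=9: ✗ (lhs fails at k=9 before rhs at j=10)
  i=10: ✗ (lhs fails at k=10 before rhs at j=11)
Positions where it holds: {8} → 1.

1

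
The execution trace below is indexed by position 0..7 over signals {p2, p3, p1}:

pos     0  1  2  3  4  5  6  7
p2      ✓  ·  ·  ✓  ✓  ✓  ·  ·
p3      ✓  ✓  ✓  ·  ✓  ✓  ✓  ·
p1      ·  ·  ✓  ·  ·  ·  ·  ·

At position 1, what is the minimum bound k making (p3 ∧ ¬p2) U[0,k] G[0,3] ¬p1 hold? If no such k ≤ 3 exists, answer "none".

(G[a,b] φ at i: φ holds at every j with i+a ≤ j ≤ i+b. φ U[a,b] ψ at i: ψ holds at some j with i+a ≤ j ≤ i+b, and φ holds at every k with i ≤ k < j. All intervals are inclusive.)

2

Need earliest j ≥ 1 with G[0,3] ¬p1, and (p3 ∧ ¬p2) at every k in [1,j-1].
  j=1: rhs fails.
  j=2: rhs fails.
  j=3: rhs holds; lhs holds on [1,2]. k = 2.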